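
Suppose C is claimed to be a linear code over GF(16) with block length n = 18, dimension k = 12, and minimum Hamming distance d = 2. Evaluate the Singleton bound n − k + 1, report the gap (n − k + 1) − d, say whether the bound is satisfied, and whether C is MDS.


Singleton RHS = n − k + 1 = 7, slack = 5, bound satisfied, not MDS.

Singleton bound: d ≤ n − k + 1.
Here n = 18, k = 12, so n − k + 1 = 7.
Given d = 2, check d ≤ 7: YES.
Slack = (n − k + 1) − d = 5.
The code is NOT MDS (slack = 5 > 0).
Description: the claimed parameters are [18, 12, 2]_16; such a code would be non-MDS.


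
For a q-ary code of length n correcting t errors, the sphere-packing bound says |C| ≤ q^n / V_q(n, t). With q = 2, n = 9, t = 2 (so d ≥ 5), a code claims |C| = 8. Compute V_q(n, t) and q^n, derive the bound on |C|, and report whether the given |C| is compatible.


V_q(n, t) = 46, q^n = 512, Hamming bound = 11, |C| = 8 ≤ bound (satisfied).

Step 1: Compute V_q(n, t) = Σ_{j=0}^2 C(n, j) (q−1)^j.
  j = 0: C(9,0)·(1)^0 = 1·1 = 1.
  j = 1: C(9,1)·(1)^1 = 9·1 = 9.
  j = 2: C(9,2)·(1)^2 = 36·1 = 36.
  V_q(n, t) = 1 + 9 + 36 = 46.
Step 2: q^n = 2^9 = 512.
Step 3: Hamming bound ⌊q^n / V_q(n,t)⌋ = ⌊512/46⌋ = 11.
Step 4: Compare |C| = 8 to 11: satisfied.
The claimed |C| lies below the Hamming bound.


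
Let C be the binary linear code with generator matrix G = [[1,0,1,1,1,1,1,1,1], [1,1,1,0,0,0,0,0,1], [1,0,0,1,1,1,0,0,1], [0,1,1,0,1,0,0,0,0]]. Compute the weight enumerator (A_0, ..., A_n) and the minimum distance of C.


Weight distribution: A_0 = 1, A_2 = 1, A_3 = 3, A_4 = 2, A_5 = 4, A_6 = 3, A_7 = 1, A_8 = 1. Minimum distance d = 2.

Enumerate all 2^4 = 16 messages m ∈ F_2^4.
For each, compute codeword c = mG in F_2^9, then tally its weight.
  m = 0000 → c = 000000000, weight = 0.
  m = 1000 → c = 101111111, weight = 8.
  m = 0100 → c = 111000001, weight = 4.
  m = 1100 → c = 010111110, weight = 6.
  m = 0010 → c = 100111001, weight = 5.
  m = 1010 → c = 001000110, weight = 3.
  m = 0110 → c = 011111000, weight = 5.
  m = 1110 → c = 110000111, weight = 5.
  m = 0001 → c = 011010000, weight = 3.
  m = 1001 → c = 110101111, weight = 7.
  m = 0101 → c = 100010001, weight = 3.
  m = 1101 → c = 001101110, weight = 5.
  m = 0011 → c = 111101001, weight = 6.
  m = 1011 → c = 010010110, weight = 4.
  m = 0111 → c = 000101000, weight = 2.
  m = 1111 → c = 101010111, weight = 6.
Tally weights:
  weight 0: 1 codewords.
  weight 2: 1 codewords.
  weight 3: 3 codewords.
  weight 4: 2 codewords.
  weight 5: 4 codewords.
  weight 6: 3 codewords.
  weight 7: 1 codewords.
  weight 8: 1 codewords.
Minimum distance d = smallest w > 0 with A_w > 0 = 2.
Sanity: Σ A_w = 16 = 2^4 = 16 ✓.


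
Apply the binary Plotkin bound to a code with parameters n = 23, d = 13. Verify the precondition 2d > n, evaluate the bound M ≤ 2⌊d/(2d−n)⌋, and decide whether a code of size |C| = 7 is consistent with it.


Plotkin bound M ≤ 8; given |C| = 7 ≤ bound (satisfied).

Check applicability: 2d = 26, n = 23.
2d − n = 3 > 0, so Plotkin applies.
Compute d/(2d−n) = 13/3 ≈ 4.3333.
⌊d/(2d−n)⌋ = 4.
Plotkin bound: M ≤ 2·4 = 8.
Given |C| = 7, check: satisfied.
This |C| is below the Plotkin bound.


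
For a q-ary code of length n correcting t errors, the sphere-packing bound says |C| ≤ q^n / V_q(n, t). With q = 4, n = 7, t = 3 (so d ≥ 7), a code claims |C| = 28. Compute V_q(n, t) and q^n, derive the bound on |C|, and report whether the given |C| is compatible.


V_q(n, t) = 1156, q^n = 16384, Hamming bound = 14, |C| = 28 > bound (violated).

Step 1: Compute V_q(n, t) = Σ_{j=0}^3 C(n, j) (q−1)^j.
  j = 0: C(7,0)·(3)^0 = 1·1 = 1.
  j = 1: C(7,1)·(3)^1 = 7·3 = 21.
  j = 2: C(7,2)·(3)^2 = 21·9 = 189.
  j = 3: C(7,3)·(3)^3 = 35·27 = 945.
  V_q(n, t) = 1 + 21 + 189 + 945 = 1156.
Step 2: q^n = 4^7 = 16384.
Step 3: Hamming bound ⌊q^n / V_q(n,t)⌋ = ⌊16384/1156⌋ = 14.
Step 4: Compare |C| = 28 to 14: violated.
The claimed |C| lies above the Hamming bound, so no 4-ary code of length 7 with d ≥ 7 can have 28 codewords.


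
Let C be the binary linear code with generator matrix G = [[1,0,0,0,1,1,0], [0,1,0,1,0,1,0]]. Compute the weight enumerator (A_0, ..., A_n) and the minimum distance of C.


Weight distribution: A_0 = 1, A_3 = 2, A_4 = 1. Minimum distance d = 3.

Enumerate all 2^2 = 4 messages m ∈ F_2^2.
For each, compute codeword c = mG in F_2^7, then tally its weight.
  m = 00 → c = 0000000, weight = 0.
  m = 10 → c = 1000110, weight = 3.
  m = 01 → c = 0101010, weight = 3.
  m = 11 → c = 1101100, weight = 4.
Tally weights:
  weight 0: 1 codewords.
  weight 3: 2 codewords.
  weight 4: 1 codewords.
Minimum distance d = smallest w > 0 with A_w > 0 = 3.
Sanity: Σ A_w = 4 = 2^2 = 4 ✓.


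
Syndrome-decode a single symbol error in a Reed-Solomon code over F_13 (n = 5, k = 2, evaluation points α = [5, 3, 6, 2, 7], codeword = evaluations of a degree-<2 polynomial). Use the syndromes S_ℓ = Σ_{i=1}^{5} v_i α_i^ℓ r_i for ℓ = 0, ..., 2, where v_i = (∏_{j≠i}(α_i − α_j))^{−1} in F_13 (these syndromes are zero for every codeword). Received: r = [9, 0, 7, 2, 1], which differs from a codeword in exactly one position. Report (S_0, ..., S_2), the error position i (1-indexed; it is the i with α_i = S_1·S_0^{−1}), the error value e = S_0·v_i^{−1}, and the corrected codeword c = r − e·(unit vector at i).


S = (9, 11, 12), error at position 5, error magnitude e = 9, c = [9, 0, 7, 2, 5].

Step 1: column multipliers v_i = (∏_{j≠i}(α_i − α_j))^{−1} mod 13.
  i = 1 (α = 5): (5−3)(5−6)(5−2)(5−7) = 2·(−1)·3·(−2) = 12 ≡ 12, so v_1 = 12^{−1} = 12 (mod 13).
  i = 2 (α = 3): (3−5)(3−6)(3−2)(3−7) = (−2)·(−3)·1·(−4) = −24 ≡ 2, so v_2 = 2^{−1} = 7 (mod 13).
  i = 3 (α = 6): (6−5)(6−3)(6−2)(6−7) = 1·3·4·(−1) = −12 ≡ 1, so v_3 = 1^{−1} = 1 (mod 13).
  i = 4 (α = 2): (2−5)(2−3)(2−6)(2−7) = (−3)·(−1)·(−4)·(−5) = 60 ≡ 8, so v_4 = 8^{−1} = 5 (mod 13).
  i = 5 (α = 7): (7−5)(7−3)(7−6)(7−2) = 2·4·1·5 = 40 ≡ 1, so v_5 = 1^{−1} = 1 (mod 13).
  v = [12, 7, 1, 5, 1].
Step 2: syndromes of r = [9, 0, 7, 2, 1] (all sums mod 13).
  S_0 = Σ v_i r_i = 12·9 + 7·0 + 1·7 + 5·2 + 1·1 = 126 ≡ 9.
  S_1 = Σ v_i α_i r_i = 12·5·9 + 7·3·0 + 1·6·7 + 5·2·2 + 1·7·1 = 609 ≡ 11.
  α_i^2 mod 13 = [12, 9, 10, 4, 10].
  S_2 = Σ v_i α_i^2 r_i = 12·12·9 + 7·9·0 + 1·10·7 + 5·4·2 + 1·10·1 = 1416 ≡ 12.
  S = (9, 11, 12) ≠ 0, so r is not a codeword (an error is present).
Step 3: locate the error. For a single error e at position i, S_ℓ = v_i·e·α_i^ℓ, so α_err = S_1/S_0.
  S_0^{−1} = 9^{−1} = 3 (mod 13), so α_err = 11·3 = 33 ≡ 7 = α_5. Error position i = 5.
  Consistency check: S_2/S_1 = 12·6 = 72 ≡ 7 = α_err ✓ (single-error assumption holds).
Step 4: error magnitude e = S_0/v_5 = S_0·∏_{j≠5}(α_5 − α_j) = 9·1 = 9 ≡ 9 (mod 13).
Step 5: correct position 5: c_5 = r_5 − e = 1 − 9 ≡ 5 (mod 13). Hence c = [9, 0, 7, 2, 5].
  Check: interpolating c through the α_i gives m(x) = 6 + 11·x (degree < 2) with m(α_i) = c_i for every i, so c is indeed a codeword.


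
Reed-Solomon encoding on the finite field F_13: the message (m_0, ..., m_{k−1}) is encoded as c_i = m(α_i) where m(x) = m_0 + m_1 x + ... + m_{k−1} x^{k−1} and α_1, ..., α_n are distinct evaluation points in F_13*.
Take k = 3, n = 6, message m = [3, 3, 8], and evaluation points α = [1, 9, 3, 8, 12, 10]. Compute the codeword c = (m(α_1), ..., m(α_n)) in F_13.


c = [1, 2, 6, 6, 8, 1]

Message polynomial: m(x) = 3 + 3·x + 8·x^2 (mod 13).
For each evaluation point α_i, compute m(α_i) mod 13:
  α_1 = 1: Horner steps 8 → 11 → 1, so m(1) = 1.
  α_2 = 9: Horner steps 8 → 10 → 2, so m(9) = 2.
  α_3 = 3: Horner steps 8 → 1 → 6, so m(3) = 6.
  α_4 = 8: Horner steps 8 → 2 → 6, so m(8) = 6.
  α_5 = 12: Horner steps 8 → 8 → 8, so m(12) = 8.
  α_6 = 10: Horner steps 8 → 5 → 1, so m(10) = 1.
Codeword c = [1, 2, 6, 6, 8, 1] ∈ F_13^6.


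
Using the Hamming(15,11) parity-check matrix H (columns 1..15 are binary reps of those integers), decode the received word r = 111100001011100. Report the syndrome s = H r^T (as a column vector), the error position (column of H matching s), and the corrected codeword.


s = (0, 1, 1, 1)^T, error position = 7, corrected codeword c = 111100101011100

Compute s = H r^T mod 2 one row at a time:
  s_1 = 0 + 1 + 0 + 1 + 1 + 1 + 0 + 0 = 4 ≡ 0 (mod 2).
  s_2 = 1 + 0 + 0 + 0 + 1 + 1 + 0 + 0 = 3 ≡ 1 (mod 2).
  s_3 = 1 + 1 + 0 + 0 + 0 + 1 + 0 + 0 = 3 ≡ 1 (mod 2).
  s_4 = 1 + 1 + 0 + 0 + 1 + 1 + 1 + 0 = 5 ≡ 1 (mod 2).
s = (0, 1, 1, 1)^T — this equals column 7 of H (binary 0111), so error is at position 7.
Correct: flip bit 7 of r = 111100001011100 to get c = 111100101011100.


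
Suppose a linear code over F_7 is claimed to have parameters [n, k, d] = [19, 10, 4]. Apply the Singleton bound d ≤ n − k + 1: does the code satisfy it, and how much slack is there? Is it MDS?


Singleton RHS = n − k + 1 = 10, slack = 6, bound satisfied, not MDS.

Singleton bound: d ≤ n − k + 1.
Here n = 19, k = 10, so n − k + 1 = 10.
Given d = 4, check d ≤ 10: YES.
Slack = (n − k + 1) − d = 6.
The code is NOT MDS (slack = 6 > 0).
Description: the claimed parameters are [19, 10, 4]_7; such a code would be non-MDS.


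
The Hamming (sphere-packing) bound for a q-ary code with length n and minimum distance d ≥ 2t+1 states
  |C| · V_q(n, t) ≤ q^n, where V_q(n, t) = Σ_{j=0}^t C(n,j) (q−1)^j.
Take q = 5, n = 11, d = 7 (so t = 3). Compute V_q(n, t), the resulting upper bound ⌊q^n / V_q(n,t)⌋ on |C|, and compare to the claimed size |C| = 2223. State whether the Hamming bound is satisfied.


V_q(n, t) = 11485, q^n = 48828125, Hamming bound = 4251, |C| = 2223 ≤ bound (satisfied).

Step 1: Compute V_q(n, t) = Σ_{j=0}^3 C(n, j) (q−1)^j.
  j = 0: C(11,0)·(4)^0 = 1·1 = 1.
  j = 1: C(11,1)·(4)^1 = 11·4 = 44.
  j = 2: C(11,2)·(4)^2 = 55·16 = 880.
  j = 3: C(11,3)·(4)^3 = 165·64 = 10560.
  V_q(n, t) = 1 + 44 + 880 + 10560 = 11485.
Step 2: q^n = 5^11 = 48828125.
Step 3: Hamming bound ⌊q^n / V_q(n,t)⌋ = ⌊48828125/11485⌋ = 4251.
Step 4: Compare |C| = 2223 to 4251: satisfied.
The claimed |C| lies below the Hamming bound.


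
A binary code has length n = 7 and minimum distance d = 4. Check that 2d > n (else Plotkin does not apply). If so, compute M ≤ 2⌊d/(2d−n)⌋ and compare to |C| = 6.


Plotkin bound M ≤ 8; given |C| = 6 ≤ bound (satisfied).

Check applicability: 2d = 8, n = 7.
2d − n = 1 > 0, so Plotkin applies.
Compute d/(2d−n) = 4/1 ≈ 4.0000.
⌊d/(2d−n)⌋ = 4.
Plotkin bound: M ≤ 2·4 = 8.
Given |C| = 6, check: satisfied.
This |C| is below the Plotkin bound.


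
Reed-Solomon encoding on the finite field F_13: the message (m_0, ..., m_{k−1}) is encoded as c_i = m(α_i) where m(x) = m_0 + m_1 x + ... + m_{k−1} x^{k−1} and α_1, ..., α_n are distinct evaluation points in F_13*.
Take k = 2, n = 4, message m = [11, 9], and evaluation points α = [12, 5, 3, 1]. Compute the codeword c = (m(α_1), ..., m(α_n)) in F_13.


c = [2, 4, 12, 7]

Message polynomial: m(x) = 11 + 9·x (mod 13).
For each evaluation point α_i, compute m(α_i) mod 13:
  α_1 = 12: Horner steps 9 → 2, so m(12) = 2.
  α_2 = 5: Horner steps 9 → 4, so m(5) = 4.
  α_3 = 3: Horner steps 9 → 12, so m(3) = 12.
  α_4 = 1: Horner steps 9 → 7, so m(1) = 7.
Codeword c = [2, 4, 12, 7] ∈ F_13^4.


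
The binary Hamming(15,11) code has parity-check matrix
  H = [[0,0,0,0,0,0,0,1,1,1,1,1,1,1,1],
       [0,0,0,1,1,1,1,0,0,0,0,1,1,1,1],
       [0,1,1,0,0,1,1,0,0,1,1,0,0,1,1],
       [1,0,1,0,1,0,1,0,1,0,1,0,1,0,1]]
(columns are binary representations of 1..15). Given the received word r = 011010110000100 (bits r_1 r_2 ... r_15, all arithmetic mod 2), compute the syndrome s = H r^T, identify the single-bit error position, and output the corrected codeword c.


s = (0, 1, 1, 0)^T, error position = 6, corrected codeword c = 011011110000100

Compute s = H r^T mod 2 one row at a time:
  s_1 = 1 + 0 + 0 + 0 + 0 + 1 + 0 + 0 = 2 ≡ 0 (mod 2).
  s_2 = 0 + 1 + 0 + 1 + 0 + 1 + 0 + 0 = 3 ≡ 1 (mod 2).
  s_3 = 1 + 1 + 0 + 1 + 0 + 0 + 0 + 0 = 3 ≡ 1 (mod 2).
  s_4 = 0 + 1 + 1 + 1 + 0 + 0 + 1 + 0 = 4 ≡ 0 (mod 2).
s = (0, 1, 1, 0)^T — this equals column 6 of H (binary 0110), so error is at position 6.
Correct: flip bit 6 of r = 011010110000100 to get c = 011011110000100.


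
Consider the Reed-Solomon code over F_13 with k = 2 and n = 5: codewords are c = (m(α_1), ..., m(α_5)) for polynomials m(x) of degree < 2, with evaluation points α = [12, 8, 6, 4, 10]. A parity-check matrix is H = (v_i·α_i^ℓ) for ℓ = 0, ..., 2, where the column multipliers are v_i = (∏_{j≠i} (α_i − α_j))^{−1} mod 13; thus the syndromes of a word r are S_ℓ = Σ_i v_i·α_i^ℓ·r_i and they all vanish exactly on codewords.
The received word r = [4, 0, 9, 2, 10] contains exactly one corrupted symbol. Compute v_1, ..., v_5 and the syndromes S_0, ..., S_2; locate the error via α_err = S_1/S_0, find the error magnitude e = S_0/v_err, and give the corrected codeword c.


S = (3, 11, 10), error at position 2, error magnitude e = 10, c = [4, 3, 9, 2, 10].

Step 1: column multipliers v_i = (∏_{j≠i}(α_i − α_j))^{−1} mod 13.
  i = 1 (α = 12): (12−8)(12−6)(12−4)(12−10) = 4·6·8·2 = 384 ≡ 7, so v_1 = 7^{−1} = 2 (mod 13).
  i = 2 (α = 8): (8−12)(8−6)(8−4)(8−10) = (−4)·2·4·(−2) = 64 ≡ 12, so v_2 = 12^{−1} = 12 (mod 13).
  i = 3 (α = 6): (6−12)(6−8)(6−4)(6−10) = (−6)·(−2)·2·(−4) = −96 ≡ 8, so v_3 = 8^{−1} = 5 (mod 13).
  i = 4 (α = 4): (4−12)(4−8)(4−6)(4−10) = (−8)·(−4)·(−2)·(−6) = 384 ≡ 7, so v_4 = 7^{−1} = 2 (mod 13).
  i = 5 (α = 10): (10−12)(10−8)(10−6)(10−4) = (−2)·2·4·6 = −96 ≡ 8, so v_5 = 8^{−1} = 5 (mod 13).
  v = [2, 12, 5, 2, 5].
Step 2: syndromes of r = [4, 0, 9, 2, 10] (all sums mod 13).
  S_0 = Σ v_i r_i = 2·4 + 12·0 + 5·9 + 2·2 + 5·10 = 107 ≡ 3.
  S_1 = Σ v_i α_i r_i = 2·12·4 + 12·8·0 + 5·6·9 + 2·4·2 + 5·10·10 = 882 ≡ 11.
  α_i^2 mod 13 = [1, 12, 10, 3, 9].
  S_2 = Σ v_i α_i^2 r_i = 2·1·4 + 12·12·0 + 5·10·9 + 2·3·2 + 5·9·10 = 920 ≡ 10.
  S = (3, 11, 10) ≠ 0, so r is not a codeword (an error is present).
Step 3: locate the error. For a single error e at position i, S_ℓ = v_i·e·α_i^ℓ, so α_err = S_1/S_0.
  S_0^{−1} = 3^{−1} = 9 (mod 13), so α_err = 11·9 = 99 ≡ 8 = α_2. Error position i = 2.
  Consistency check: S_2/S_1 = 10·6 = 60 ≡ 8 = α_err ✓ (single-error assumption holds).
Step 4: error magnitude e = S_0/v_2 = S_0·∏_{j≠2}(α_2 − α_j) = 3·12 = 36 ≡ 10 (mod 13).
Step 5: correct position 2: c_2 = r_2 − e = 0 − 10 ≡ 3 (mod 13). Hence c = [4, 3, 9, 2, 10].
  Check: interpolating c through the α_i gives m(x) = 1 + 10·x (degree < 2) with m(α_i) = c_i for every i, so c is indeed a codeword.


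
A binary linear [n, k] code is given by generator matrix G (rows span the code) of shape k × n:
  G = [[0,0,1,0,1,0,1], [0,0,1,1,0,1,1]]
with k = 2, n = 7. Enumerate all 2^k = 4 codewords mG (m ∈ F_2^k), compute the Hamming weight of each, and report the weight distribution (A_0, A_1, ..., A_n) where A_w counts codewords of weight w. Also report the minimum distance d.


Weight distribution: A_0 = 1, A_3 = 2, A_4 = 1. Minimum distance d = 3.

Enumerate all 2^2 = 4 messages m ∈ F_2^2.
For each, compute codeword c = mG in F_2^7, then tally its weight.
  m = 00 → c = 0000000, weight = 0.
  m = 10 → c = 0010101, weight = 3.
  m = 01 → c = 0011011, weight = 4.
  m = 11 → c = 0001110, weight = 3.
Tally weights:
  weight 0: 1 codewords.
  weight 3: 2 codewords.
  weight 4: 1 codewords.
Minimum distance d = smallest w > 0 with A_w > 0 = 3.
Sanity: Σ A_w = 4 = 2^2 = 4 ✓.


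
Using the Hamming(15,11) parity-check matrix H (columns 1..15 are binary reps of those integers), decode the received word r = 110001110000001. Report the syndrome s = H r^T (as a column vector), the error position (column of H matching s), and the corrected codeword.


s = (0, 1, 0, 1)^T, error position = 5, corrected codeword c = 110011110000001

Compute s = H r^T mod 2 one row at a time:
  s_1 = 1 + 0 + 0 + 0 + 0 + 0 + 0 + 1 = 2 ≡ 0 (mod 2).
  s_2 = 0 + 0 + 1 + 1 + 0 + 0 + 0 + 1 = 3 ≡ 1 (mod 2).
  s_3 = 1 + 0 + 1 + 1 + 0 + 0 + 0 + 1 = 4 ≡ 0 (mod 2).
  s_4 = 1 + 0 + 0 + 1 + 0 + 0 + 0 + 1 = 3 ≡ 1 (mod 2).
s = (0, 1, 0, 1)^T — this equals column 5 of H (binary 0101), so error is at position 5.
Correct: flip bit 5 of r = 110001110000001 to get c = 110011110000001.


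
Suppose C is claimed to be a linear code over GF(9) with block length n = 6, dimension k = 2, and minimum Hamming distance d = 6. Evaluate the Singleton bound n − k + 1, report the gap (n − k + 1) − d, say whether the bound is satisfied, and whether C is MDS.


Singleton RHS = n − k + 1 = 5, slack = -1, bound violated (no such code; not MDS).

Singleton bound: d ≤ n − k + 1.
Here n = 6, k = 2, so n − k + 1 = 5.
Given d = 6, check d ≤ 5: NO.
Slack = (n − k + 1) − d = -1.
The slack is negative: d = 6 exceeds n − k + 1 = 5 by 1, so the Singleton bound is violated and no linear [6, 2, 6]_9 code can exist. In particular it is not MDS (MDS requires d = n − k + 1 exactly).
Description: the claimed parameters are [6, 2, 6]_9; such a code would be impossible (violates the Singleton bound).


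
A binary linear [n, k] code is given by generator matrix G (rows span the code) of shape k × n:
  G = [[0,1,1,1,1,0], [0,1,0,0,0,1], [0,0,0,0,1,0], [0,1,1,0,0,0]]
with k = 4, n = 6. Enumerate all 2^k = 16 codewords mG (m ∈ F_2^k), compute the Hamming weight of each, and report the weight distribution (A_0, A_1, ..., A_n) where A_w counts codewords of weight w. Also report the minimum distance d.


Weight distribution: A_0 = 1, A_1 = 2, A_2 = 4, A_3 = 6, A_4 = 3. Minimum distance d = 1.

Enumerate all 2^4 = 16 messages m ∈ F_2^4.
For each, compute codeword c = mG in F_2^6, then tally its weight.
  m = 0000 → c = 000000, weight = 0.
  m = 1000 → c = 011110, weight = 4.
  m = 0100 → c = 010001, weight = 2.
  m = 1100 → c = 001111, weight = 4.
  m = 0010 → c = 000010, weight = 1.
  m = 1010 → c = 011100, weight = 3.
  m = 0110 → c = 010011, weight = 3.
  m = 1110 → c = 001101, weight = 3.
  m = 0001 → c = 011000, weight = 2.
  m = 1001 → c = 000110, weight = 2.
  m = 0101 → c = 001001, weight = 2.
  m = 1101 → c = 010111, weight = 4.
  m = 0011 → c = 011010, weight = 3.
  m = 1011 → c = 000100, weight = 1.
  m = 0111 → c = 001011, weight = 3.
  m = 1111 → c = 010101, weight = 3.
Tally weights:
  weight 0: 1 codewords.
  weight 1: 2 codewords.
  weight 2: 4 codewords.
  weight 3: 6 codewords.
  weight 4: 3 codewords.
Minimum distance d = smallest w > 0 with A_w > 0 = 1.
Sanity: Σ A_w = 16 = 2^4 = 16 ✓.


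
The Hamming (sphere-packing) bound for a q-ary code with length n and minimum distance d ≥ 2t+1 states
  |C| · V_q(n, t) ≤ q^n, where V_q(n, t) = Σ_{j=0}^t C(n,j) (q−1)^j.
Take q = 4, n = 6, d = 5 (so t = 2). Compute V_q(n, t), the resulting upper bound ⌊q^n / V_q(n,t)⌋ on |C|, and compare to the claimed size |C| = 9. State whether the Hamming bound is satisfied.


V_q(n, t) = 154, q^n = 4096, Hamming bound = 26, |C| = 9 ≤ bound (satisfied).

Step 1: Compute V_q(n, t) = Σ_{j=0}^2 C(n, j) (q−1)^j.
  j = 0: C(6,0)·(3)^0 = 1·1 = 1.
  j = 1: C(6,1)·(3)^1 = 6·3 = 18.
  j = 2: C(6,2)·(3)^2 = 15·9 = 135.
  V_q(n, t) = 1 + 18 + 135 = 154.
Step 2: q^n = 4^6 = 4096.
Step 3: Hamming bound ⌊q^n / V_q(n,t)⌋ = ⌊4096/154⌋ = 26.
Step 4: Compare |C| = 9 to 26: satisfied.
The claimed |C| lies below the Hamming bound.


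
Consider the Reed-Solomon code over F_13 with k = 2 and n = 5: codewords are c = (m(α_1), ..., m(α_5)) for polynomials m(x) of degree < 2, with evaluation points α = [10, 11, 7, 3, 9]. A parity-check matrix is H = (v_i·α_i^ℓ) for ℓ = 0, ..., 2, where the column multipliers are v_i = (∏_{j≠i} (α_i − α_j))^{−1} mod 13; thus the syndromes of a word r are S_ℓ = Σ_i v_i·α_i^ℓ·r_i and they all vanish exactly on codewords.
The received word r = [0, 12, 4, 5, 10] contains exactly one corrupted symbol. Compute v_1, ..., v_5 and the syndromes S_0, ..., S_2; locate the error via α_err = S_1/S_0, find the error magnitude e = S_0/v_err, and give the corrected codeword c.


S = (4, 5, 3), error at position 2, error magnitude e = 9, c = [0, 3, 4, 5, 10].

Step 1: column multipliers v_i = (∏_{j≠i}(α_i − α_j))^{−1} mod 13.
  i = 1 (α = 10): (10−11)(10−7)(10−3)(10−9) = (−1)·3·7·1 = −21 ≡ 5, so v_1 = 5^{−1} = 8 (mod 13).
  i = 2 (α = 11): (11−10)(11−7)(11−3)(11−9) = 1·4·8·2 = 64 ≡ 12, so v_2 = 12^{−1} = 12 (mod 13).
  i = 3 (α = 7): (7−10)(7−11)(7−3)(7−9) = (−3)·(−4)·4·(−2) = −96 ≡ 8, so v_3 = 8^{−1} = 5 (mod 13).
  i = 4 (α = 3): (3−10)(3−11)(3−7)(3−9) = (−7)·(−8)·(−4)·(−6) = 1344 ≡ 5, so v_4 = 5^{−1} = 8 (mod 13).
  i = 5 (α = 9): (9−10)(9−11)(9−7)(9−3) = (−1)·(−2)·2·6 = 24 ≡ 11, so v_5 = 11^{−1} = 6 (mod 13).
  v = [8, 12, 5, 8, 6].
Step 2: syndromes of r = [0, 12, 4, 5, 10] (all sums mod 13).
  S_0 = Σ v_i r_i = 8·0 + 12·12 + 5·4 + 8·5 + 6·10 = 264 ≡ 4.
  S_1 = Σ v_i α_i r_i = 8·10·0 + 12·11·12 + 5·7·4 + 8·3·5 + 6·9·10 = 2384 ≡ 5.
  α_i^2 mod 13 = [9, 4, 10, 9, 3].
  S_2 = Σ v_i α_i^2 r_i = 8·9·0 + 12·4·12 + 5·10·4 + 8·9·5 + 6·3·10 = 1316 ≡ 3.
  S = (4, 5, 3) ≠ 0, so r is not a codeword (an error is present).
Step 3: locate the error. For a single error e at position i, S_ℓ = v_i·e·α_i^ℓ, so α_err = S_1/S_0.
  S_0^{−1} = 4^{−1} = 10 (mod 13), so α_err = 5·10 = 50 ≡ 11 = α_2. Error position i = 2.
  Consistency check: S_2/S_1 = 3·8 = 24 ≡ 11 = α_err ✓ (single-error assumption holds).
Step 4: error magnitude e = S_0/v_2 = S_0·∏_{j≠2}(α_2 − α_j) = 4·12 = 48 ≡ 9 (mod 13).
Step 5: correct position 2: c_2 = r_2 − e = 12 − 9 ≡ 3 (mod 13). Hence c = [0, 3, 4, 5, 10].
  Check: interpolating c through the α_i gives m(x) = 9 + 3·x (degree < 2) with m(α_i) = c_i for every i, so c is indeed a codeword.


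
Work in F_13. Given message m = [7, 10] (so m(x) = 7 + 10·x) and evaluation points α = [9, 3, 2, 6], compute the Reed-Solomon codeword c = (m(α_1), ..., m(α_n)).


c = [6, 11, 1, 2]

Message polynomial: m(x) = 7 + 10·x (mod 13).
For each evaluation point α_i, compute m(α_i) mod 13:
  α_1 = 9: Horner steps 10 → 6, so m(9) = 6.
  α_2 = 3: Horner steps 10 → 11, so m(3) = 11.
  α_3 = 2: Horner steps 10 → 1, so m(2) = 1.
  α_4 = 6: Horner steps 10 → 2, so m(6) = 2.
Codeword c = [6, 11, 1, 2] ∈ F_13^4.


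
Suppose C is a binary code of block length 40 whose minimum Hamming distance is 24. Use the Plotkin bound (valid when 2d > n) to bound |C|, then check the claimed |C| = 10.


Plotkin bound M ≤ 6; given |C| = 10 > bound (violated).

Check applicability: 2d = 48, n = 40.
2d − n = 8 > 0, so Plotkin applies.
Compute d/(2d−n) = 24/8 ≈ 3.0000.
⌊d/(2d−n)⌋ = 3.
Plotkin bound: M ≤ 2·3 = 6.
Given |C| = 10, check: VIOLATED.
This |C| is above the Plotkin bound, so no binary code with n = 40, d = 24 and 10 codewords exists.


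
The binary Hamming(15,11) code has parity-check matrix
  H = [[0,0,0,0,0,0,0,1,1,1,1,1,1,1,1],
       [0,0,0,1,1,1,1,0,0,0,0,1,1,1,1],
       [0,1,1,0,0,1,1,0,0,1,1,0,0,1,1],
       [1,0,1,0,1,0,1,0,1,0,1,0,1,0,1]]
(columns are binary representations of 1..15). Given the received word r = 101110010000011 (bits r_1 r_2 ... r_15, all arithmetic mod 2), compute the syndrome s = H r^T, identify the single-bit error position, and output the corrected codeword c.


s = (1, 0, 1, 0)^T, error position = 10, corrected codeword c = 101110010100011

Compute s = H r^T mod 2 one row at a time:
  s_1 = 1 + 0 + 0 + 0 + 0 + 0 + 1 + 1 = 3 ≡ 1 (mod 2).
  s_2 = 1 + 1 + 0 + 0 + 0 + 0 + 1 + 1 = 4 ≡ 0 (mod 2).
  s_3 = 0 + 1 + 0 + 0 + 0 + 0 + 1 + 1 = 3 ≡ 1 (mod 2).
  s_4 = 1 + 1 + 1 + 0 + 0 + 0 + 0 + 1 = 4 ≡ 0 (mod 2).
s = (1, 0, 1, 0)^T — this equals column 10 of H (binary 1010), so error is at position 10.
Correct: flip bit 10 of r = 101110010000011 to get c = 101110010100011.


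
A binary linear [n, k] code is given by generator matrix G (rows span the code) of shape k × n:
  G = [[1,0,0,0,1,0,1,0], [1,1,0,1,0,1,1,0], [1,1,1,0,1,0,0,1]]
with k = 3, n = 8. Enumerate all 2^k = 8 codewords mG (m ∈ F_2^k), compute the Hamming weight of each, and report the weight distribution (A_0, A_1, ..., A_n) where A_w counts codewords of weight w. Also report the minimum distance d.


Weight distribution: A_0 = 1, A_3 = 1, A_4 = 2, A_5 = 3, A_6 = 1. Minimum distance d = 3.

Enumerate all 2^3 = 8 messages m ∈ F_2^3.
For each, compute codeword c = mG in F_2^8, then tally its weight.
  m = 000 → c = 00000000, weight = 0.
  m = 100 → c = 10001010, weight = 3.
  m = 010 → c = 11010110, weight = 5.
  m = 110 → c = 01011100, weight = 4.
  m = 001 → c = 11101001, weight = 5.
  m = 101 → c = 01100011, weight = 4.
  m = 011 → c = 00111111, weight = 6.
  m = 111 → c = 10110101, weight = 5.
Tally weights:
  weight 0: 1 codewords.
  weight 3: 1 codewords.
  weight 4: 2 codewords.
  weight 5: 3 codewords.
  weight 6: 1 codewords.
Minimum distance d = smallest w > 0 with A_w > 0 = 3.
Sanity: Σ A_w = 8 = 2^3 = 8 ✓.


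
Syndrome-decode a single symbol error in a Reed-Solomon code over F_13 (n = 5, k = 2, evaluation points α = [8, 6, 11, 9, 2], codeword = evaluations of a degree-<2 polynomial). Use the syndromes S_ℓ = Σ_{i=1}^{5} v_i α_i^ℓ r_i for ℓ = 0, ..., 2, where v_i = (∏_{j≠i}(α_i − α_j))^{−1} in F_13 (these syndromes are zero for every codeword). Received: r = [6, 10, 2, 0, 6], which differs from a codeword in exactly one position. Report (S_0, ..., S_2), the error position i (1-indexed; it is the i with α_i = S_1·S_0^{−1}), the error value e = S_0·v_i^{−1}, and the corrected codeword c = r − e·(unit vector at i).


S = (2, 3, 11), error at position 1, error magnitude e = 7, c = [12, 10, 2, 0, 6].

Step 1: column multipliers v_i = (∏_{j≠i}(α_i − α_j))^{−1} mod 13.
  i = 1 (α = 8): (8−6)(8−11)(8−9)(8−2) = 2·(−3)·(−1)·6 = 36 ≡ 10, so v_1 = 10^{−1} = 4 (mod 13).
  i = 2 (α = 6): (6−8)(6−11)(6−9)(6−2) = (−2)·(−5)·(−3)·4 = −120 ≡ 10, so v_2 = 10^{−1} = 4 (mod 13).
  i = 3 (α = 11): (11−8)(11−6)(11−9)(11−2) = 3·5·2·9 = 270 ≡ 10, so v_3 = 10^{−1} = 4 (mod 13).
  i = 4 (α = 9): (9−8)(9−6)(9−11)(9−2) = 1·3·(−2)·7 = −42 ≡ 10, so v_4 = 10^{−1} = 4 (mod 13).
  i = 5 (α = 2): (2−8)(2−6)(2−11)(2−9) = (−6)·(−4)·(−9)·(−7) = 1512 ≡ 4, so v_5 = 4^{−1} = 10 (mod 13).
  v = [4, 4, 4, 4, 10].
Step 2: syndromes of r = [6, 10, 2, 0, 6] (all sums mod 13).
  S_0 = Σ v_i r_i = 4·6 + 4·10 + 4·2 + 4·0 + 10·6 = 132 ≡ 2.
  S_1 = Σ v_i α_i r_i = 4·8·6 + 4·6·10 + 4·11·2 + 4·9·0 + 10·2·6 = 640 ≡ 3.
  α_i^2 mod 13 = [12, 10, 4, 3, 4].
  S_2 = Σ v_i α_i^2 r_i = 4·12·6 + 4·10·10 + 4·4·2 + 4·3·0 + 10·4·6 = 960 ≡ 11.
  S = (2, 3, 11) ≠ 0, so r is not a codeword (an error is present).
Step 3: locate the error. For a single error e at position i, S_ℓ = v_i·e·α_i^ℓ, so α_err = S_1/S_0.
  S_0^{−1} = 2^{−1} = 7 (mod 13), so α_err = 3·7 = 21 ≡ 8 = α_1. Error position i = 1.
  Consistency check: S_2/S_1 = 11·9 = 99 ≡ 8 = α_err ✓ (single-error assumption holds).
Step 4: error magnitude e = S_0/v_1 = S_0·∏_{j≠1}(α_1 − α_j) = 2·10 = 20 ≡ 7 (mod 13).
Step 5: correct position 1: c_1 = r_1 − e = 6 − 7 ≡ 12 (mod 13). Hence c = [12, 10, 2, 0, 6].
  Check: interpolating c through the α_i gives m(x) = 4 + 1·x (degree < 2) with m(α_i) = c_i for every i, so c is indeed a codeword.


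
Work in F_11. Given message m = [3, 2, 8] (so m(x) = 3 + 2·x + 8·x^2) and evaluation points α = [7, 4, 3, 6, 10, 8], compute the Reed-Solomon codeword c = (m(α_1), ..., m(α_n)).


c = [2, 7, 4, 6, 9, 3]

Message polynomial: m(x) = 3 + 2·x + 8·x^2 (mod 11).
For each evaluation point α_i, compute m(α_i) mod 11:
  α_1 = 7: Horner steps 8 → 3 → 2, so m(7) = 2.
  α_2 = 4: Horner steps 8 → 1 → 7, so m(4) = 7.
  α_3 = 3: Horner steps 8 → 4 → 4, so m(3) = 4.
  α_4 = 6: Horner steps 8 → 6 → 6, so m(6) = 6.
  α_5 = 10: Horner steps 8 → 5 → 9, so m(10) = 9.
  α_6 = 8: Horner steps 8 → 0 → 3, so m(8) = 3.
Codeword c = [2, 7, 4, 6, 9, 3] ∈ F_11^6.


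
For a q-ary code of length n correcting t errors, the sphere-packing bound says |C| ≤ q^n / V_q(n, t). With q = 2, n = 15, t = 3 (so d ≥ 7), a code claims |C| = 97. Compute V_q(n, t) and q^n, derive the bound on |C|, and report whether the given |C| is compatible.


V_q(n, t) = 576, q^n = 32768, Hamming bound = 56, |C| = 97 > bound (violated).

Step 1: Compute V_q(n, t) = Σ_{j=0}^3 C(n, j) (q−1)^j.
  j = 0: C(15,0)·(1)^0 = 1·1 = 1.
  j = 1: C(15,1)·(1)^1 = 15·1 = 15.
  j = 2: C(15,2)·(1)^2 = 105·1 = 105.
  j = 3: C(15,3)·(1)^3 = 455·1 = 455.
  V_q(n, t) = 1 + 15 + 105 + 455 = 576.
Step 2: q^n = 2^15 = 32768.
Step 3: Hamming bound ⌊q^n / V_q(n,t)⌋ = ⌊32768/576⌋ = 56.
Step 4: Compare |C| = 97 to 56: violated.
The claimed |C| lies above the Hamming bound, so no 2-ary code of length 15 with d ≥ 7 can have 97 codewords.


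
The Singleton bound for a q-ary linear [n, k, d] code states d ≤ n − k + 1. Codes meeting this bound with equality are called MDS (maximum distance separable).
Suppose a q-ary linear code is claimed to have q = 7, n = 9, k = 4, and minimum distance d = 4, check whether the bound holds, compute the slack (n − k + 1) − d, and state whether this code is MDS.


Singleton RHS = n − k + 1 = 6, slack = 2, bound satisfied, not MDS.

Singleton bound: d ≤ n − k + 1.
Here n = 9, k = 4, so n − k + 1 = 6.
Given d = 4, check d ≤ 6: YES.
Slack = (n − k + 1) − d = 2.
The code is NOT MDS (slack = 2 > 0).
Description: the claimed parameters are [9, 4, 4]_7; such a code would be non-MDS.


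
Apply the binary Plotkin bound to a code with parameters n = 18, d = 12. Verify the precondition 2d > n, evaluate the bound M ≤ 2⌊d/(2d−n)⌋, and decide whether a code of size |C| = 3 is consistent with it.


Plotkin bound M ≤ 4; given |C| = 3 ≤ bound (satisfied).

Check applicability: 2d = 24, n = 18.
2d − n = 6 > 0, so Plotkin applies.
Compute d/(2d−n) = 12/6 ≈ 2.0000.
⌊d/(2d−n)⌋ = 2.
Plotkin bound: M ≤ 2·2 = 4.
Given |C| = 3, check: satisfied.
This |C| is below the Plotkin bound.


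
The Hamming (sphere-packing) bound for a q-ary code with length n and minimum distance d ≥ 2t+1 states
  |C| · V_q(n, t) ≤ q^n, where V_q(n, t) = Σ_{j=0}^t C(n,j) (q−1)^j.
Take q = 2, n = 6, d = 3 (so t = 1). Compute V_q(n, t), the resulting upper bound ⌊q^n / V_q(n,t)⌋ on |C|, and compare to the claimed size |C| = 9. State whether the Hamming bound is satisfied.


V_q(n, t) = 7, q^n = 64, Hamming bound = 9, |C| = 9 ≤ bound (satisfied).

Step 1: Compute V_q(n, t) = Σ_{j=0}^1 C(n, j) (q−1)^j.
  j = 0: C(6,0)·(1)^0 = 1·1 = 1.
  j = 1: C(6,1)·(1)^1 = 6·1 = 6.
  V_q(n, t) = 1 + 6 = 7.
Step 2: q^n = 2^6 = 64.
Step 3: Hamming bound ⌊q^n / V_q(n,t)⌋ = ⌊64/7⌋ = 9.
Step 4: Compare |C| = 9 to 9: satisfied.
The claimed |C| lies at the Hamming bound (tight).


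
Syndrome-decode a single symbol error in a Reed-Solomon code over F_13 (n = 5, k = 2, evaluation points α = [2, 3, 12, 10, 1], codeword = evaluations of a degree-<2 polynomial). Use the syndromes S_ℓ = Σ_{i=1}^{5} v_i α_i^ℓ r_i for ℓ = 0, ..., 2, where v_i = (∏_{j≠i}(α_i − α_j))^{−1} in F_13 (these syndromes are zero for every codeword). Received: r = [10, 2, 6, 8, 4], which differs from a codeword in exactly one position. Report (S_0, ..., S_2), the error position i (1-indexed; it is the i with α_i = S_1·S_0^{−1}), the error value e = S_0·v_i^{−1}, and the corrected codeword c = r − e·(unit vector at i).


S = (3, 6, 12), error at position 1, error magnitude e = 7, c = [3, 2, 6, 8, 4].

Step 1: column multipliers v_i = (∏_{j≠i}(α_i − α_j))^{−1} mod 13.
  i = 1 (α = 2): (2−3)(2−12)(2−10)(2−1) = (−1)·(−10)·(−8)·1 = −80 ≡ 11, so v_1 = 11^{−1} = 6 (mod 13).
  i = 2 (α = 3): (3−2)(3−12)(3−10)(3−1) = 1·(−9)·(−7)·2 = 126 ≡ 9, so v_2 = 9^{−1} = 3 (mod 13).
  i = 3 (α = 12): (12−2)(12−3)(12−10)(12−1) = 10·9·2·11 = 1980 ≡ 4, so v_3 = 4^{−1} = 10 (mod 13).
  i = 4 (α = 10): (10−2)(10−3)(10−12)(10−1) = 8·7·(−2)·9 = −1008 ≡ 6, so v_4 = 6^{−1} = 11 (mod 13).
  i = 5 (α = 1): (1−2)(1−3)(1−12)(1−10) = (−1)·(−2)·(−11)·(−9) = 198 ≡ 3, so v_5 = 3^{−1} = 9 (mod 13).
  v = [6, 3, 10, 11, 9].
Step 2: syndromes of r = [10, 2, 6, 8, 4] (all sums mod 13).
  S_0 = Σ v_i r_i = 6·10 + 3·2 + 10·6 + 11·8 + 9·4 = 250 ≡ 3.
  S_1 = Σ v_i α_i r_i = 6·2·10 + 3·3·2 + 10·12·6 + 11·10·8 + 9·1·4 = 1774 ≡ 6.
  α_i^2 mod 13 = [4, 9, 1, 9, 1].
  S_2 = Σ v_i α_i^2 r_i = 6·4·10 + 3·9·2 + 10·1·6 + 11·9·8 + 9·1·4 = 1182 ≡ 12.
  S = (3, 6, 12) ≠ 0, so r is not a codeword (an error is present).
Step 3: locate the error. For a single error e at position i, S_ℓ = v_i·e·α_i^ℓ, so α_err = S_1/S_0.
  S_0^{−1} = 3^{−1} = 9 (mod 13), so α_err = 6·9 = 54 ≡ 2 = α_1. Error position i = 1.
  Consistency check: S_2/S_1 = 12·11 = 132 ≡ 2 = α_err ✓ (single-error assumption holds).
Step 4: error magnitude e = S_0/v_1 = S_0·∏_{j≠1}(α_1 − α_j) = 3·11 = 33 ≡ 7 (mod 13).
Step 5: correct position 1: c_1 = r_1 − e = 10 − 7 ≡ 3 (mod 13). Hence c = [3, 2, 6, 8, 4].
  Check: interpolating c through the α_i gives m(x) = 5 + 12·x (degree < 2) with m(α_i) = c_i for every i, so c is indeed a codeword.


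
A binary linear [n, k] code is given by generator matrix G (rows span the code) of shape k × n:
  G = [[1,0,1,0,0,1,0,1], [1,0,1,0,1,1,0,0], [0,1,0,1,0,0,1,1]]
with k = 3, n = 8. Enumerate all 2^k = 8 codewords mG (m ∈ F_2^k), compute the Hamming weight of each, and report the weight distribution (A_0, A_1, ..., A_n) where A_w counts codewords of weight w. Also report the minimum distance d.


Weight distribution: A_0 = 1, A_2 = 1, A_4 = 4, A_6 = 1, A_8 = 1. Minimum distance d = 2.

Enumerate all 2^3 = 8 messages m ∈ F_2^3.
For each, compute codeword c = mG in F_2^8, then tally its weight.
  m = 000 → c = 00000000, weight = 0.
  m = 100 → c = 10100101, weight = 4.
  m = 010 → c = 10101100, weight = 4.
  m = 110 → c = 00001001, weight = 2.
  m = 001 → c = 01010011, weight = 4.
  m = 101 → c = 11110110, weight = 6.
  m = 011 → c = 11111111, weight = 8.
  m = 111 → c = 01011010, weight = 4.
Tally weights:
  weight 0: 1 codewords.
  weight 2: 1 codewords.
  weight 4: 4 codewords.
  weight 6: 1 codewords.
  weight 8: 1 codewords.
Minimum distance d = smallest w > 0 with A_w > 0 = 2.
Sanity: Σ A_w = 8 = 2^3 = 8 ✓.


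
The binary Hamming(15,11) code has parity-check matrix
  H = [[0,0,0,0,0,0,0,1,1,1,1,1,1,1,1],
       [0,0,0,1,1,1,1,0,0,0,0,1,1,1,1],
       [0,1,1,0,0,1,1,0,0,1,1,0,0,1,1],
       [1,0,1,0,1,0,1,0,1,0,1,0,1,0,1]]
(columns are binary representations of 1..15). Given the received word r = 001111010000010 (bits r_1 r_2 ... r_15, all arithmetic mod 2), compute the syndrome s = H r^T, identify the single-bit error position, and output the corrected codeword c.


s = (0, 0, 1, 0)^T, error position = 2, corrected codeword c = 011111010000010

Compute s = H r^T mod 2 one row at a time:
  s_1 = 1 + 0 + 0 + 0 + 0 + 0 + 1 + 0 = 2 ≡ 0 (mod 2).
  s_2 = 1 + 1 + 1 + 0 + 0 + 0 + 1 + 0 = 4 ≡ 0 (mod 2).
  s_3 = 0 + 1 + 1 + 0 + 0 + 0 + 1 + 0 = 3 ≡ 1 (mod 2).
  s_4 = 0 + 1 + 1 + 0 + 0 + 0 + 0 + 0 = 2 ≡ 0 (mod 2).
s = (0, 0, 1, 0)^T — this equals column 2 of H (binary 0010), so error is at position 2.
Correct: flip bit 2 of r = 001111010000010 to get c = 011111010000010.


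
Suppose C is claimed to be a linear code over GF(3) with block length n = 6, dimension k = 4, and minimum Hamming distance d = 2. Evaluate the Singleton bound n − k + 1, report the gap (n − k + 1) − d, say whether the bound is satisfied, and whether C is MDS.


Singleton RHS = n − k + 1 = 3, slack = 1, bound satisfied, not MDS.

Singleton bound: d ≤ n − k + 1.
Here n = 6, k = 4, so n − k + 1 = 3.
Given d = 2, check d ≤ 3: YES.
Slack = (n − k + 1) − d = 1.
The code is NOT MDS (slack = 1 > 0).
Description: the claimed parameters are [6, 4, 2]_3; such a code would be non-MDS.


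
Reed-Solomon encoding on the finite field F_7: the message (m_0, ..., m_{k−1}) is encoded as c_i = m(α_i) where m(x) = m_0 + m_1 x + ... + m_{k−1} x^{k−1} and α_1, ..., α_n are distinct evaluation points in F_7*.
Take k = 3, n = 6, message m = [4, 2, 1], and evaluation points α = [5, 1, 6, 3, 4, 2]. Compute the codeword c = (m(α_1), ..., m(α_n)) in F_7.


c = [4, 0, 3, 5, 0, 5]

Message polynomial: m(x) = 4 + 2·x + 1·x^2 (mod 7).
For each evaluation point α_i, compute m(α_i) mod 7:
  α_1 = 5: Horner steps 1 → 0 → 4, so m(5) = 4.
  α_2 = 1: Horner steps 1 → 3 → 0, so m(1) = 0.
  α_3 = 6: Horner steps 1 → 1 → 3, so m(6) = 3.
  α_4 = 3: Horner steps 1 → 5 → 5, so m(3) = 5.
  α_5 = 4: Horner steps 1 → 6 → 0, so m(4) = 0.
  α_6 = 2: Horner steps 1 → 4 → 5, so m(2) = 5.
Codeword c = [4, 0, 3, 5, 0, 5] ∈ F_7^6.


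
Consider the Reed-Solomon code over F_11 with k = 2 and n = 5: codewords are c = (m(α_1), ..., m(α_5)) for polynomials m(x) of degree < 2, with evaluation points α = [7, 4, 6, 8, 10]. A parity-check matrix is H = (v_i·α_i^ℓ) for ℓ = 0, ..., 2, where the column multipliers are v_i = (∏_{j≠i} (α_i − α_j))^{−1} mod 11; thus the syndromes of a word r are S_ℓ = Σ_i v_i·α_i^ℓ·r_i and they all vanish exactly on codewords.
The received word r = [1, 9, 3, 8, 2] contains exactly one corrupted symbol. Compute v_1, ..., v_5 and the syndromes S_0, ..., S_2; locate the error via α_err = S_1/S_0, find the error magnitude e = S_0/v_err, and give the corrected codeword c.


S = (5, 2, 3), error at position 1, error magnitude e = 1, c = [0, 9, 3, 8, 2].

Step 1: column multipliers v_i = (∏_{j≠i}(α_i − α_j))^{−1} mod 11.
  i = 1 (α = 7): (7−4)(7−6)(7−8)(7−10) = 3·1·(−1)·(−3) = 9 ≡ 9, so v_1 = 9^{−1} = 5 (mod 11).
  i = 2 (α = 4): (4−7)(4−6)(4−8)(4−10) = (−3)·(−2)·(−4)·(−6) = 144 ≡ 1, so v_2 = 1^{−1} = 1 (mod 11).
  i = 3 (α = 6): (6−7)(6−4)(6−8)(6−10) = (−1)·2·(−2)·(−4) = −16 ≡ 6, so v_3 = 6^{−1} = 2 (mod 11).
  i = 4 (α = 8): (8−7)(8−4)(8−6)(8−10) = 1·4·2·(−2) = −16 ≡ 6, so v_4 = 6^{−1} = 2 (mod 11).
  i = 5 (α = 10): (10−7)(10−4)(10−6)(10−8) = 3·6·4·2 = 144 ≡ 1, so v_5 = 1^{−1} = 1 (mod 11).
  v = [5, 1, 2, 2, 1].
Step 2: syndromes of r = [1, 9, 3, 8, 2] (all sums mod 11).
  S_0 = Σ v_i r_i = 5·1 + 1·9 + 2·3 + 2·8 + 1·2 = 38 ≡ 5.
  S_1 = Σ v_i α_i r_i = 5·7·1 + 1·4·9 + 2·6·3 + 2·8·8 + 1·10·2 = 255 ≡ 2.
  α_i^2 mod 11 = [5, 5, 3, 9, 1].
  S_2 = Σ v_i α_i^2 r_i = 5·5·1 + 1·5·9 + 2·3·3 + 2·9·8 + 1·1·2 = 234 ≡ 3.
  S = (5, 2, 3) ≠ 0, so r is not a codeword (an error is present).
Step 3: locate the error. For a single error e at position i, S_ℓ = v_i·e·α_i^ℓ, so α_err = S_1/S_0.
  S_0^{−1} = 5^{−1} = 9 (mod 11), so α_err = 2·9 = 18 ≡ 7 = α_1. Error position i = 1.
  Consistency check: S_2/S_1 = 3·6 = 18 ≡ 7 = α_err ✓ (single-error assumption holds).
Step 4: error magnitude e = S_0/v_1 = S_0·∏_{j≠1}(α_1 − α_j) = 5·9 = 45 ≡ 1 (mod 11).
Step 5: correct position 1: c_1 = r_1 − e = 1 − 1 ≡ 0 (mod 11). Hence c = [0, 9, 3, 8, 2].
  Check: interpolating c through the α_i gives m(x) = 10 + 8·x (degree < 2) with m(α_i) = c_i for every i, so c is indeed a codeword.


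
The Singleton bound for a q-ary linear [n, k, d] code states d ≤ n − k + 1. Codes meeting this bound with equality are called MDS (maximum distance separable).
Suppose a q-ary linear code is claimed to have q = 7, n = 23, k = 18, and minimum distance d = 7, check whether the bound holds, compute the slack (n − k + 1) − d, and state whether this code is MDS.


Singleton RHS = n − k + 1 = 6, slack = -1, bound violated (no such code; not MDS).

Singleton bound: d ≤ n − k + 1.
Here n = 23, k = 18, so n − k + 1 = 6.
Given d = 7, check d ≤ 6: NO.
Slack = (n − k + 1) − d = -1.
The slack is negative: d = 7 exceeds n − k + 1 = 6 by 1, so the Singleton bound is violated and no linear [23, 18, 7]_7 code can exist. In particular it is not MDS (MDS requires d = n − k + 1 exactly).
Description: the claimed parameters are [23, 18, 7]_7; such a code would be impossible (violates the Singleton bound).
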